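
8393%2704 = 281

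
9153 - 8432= 721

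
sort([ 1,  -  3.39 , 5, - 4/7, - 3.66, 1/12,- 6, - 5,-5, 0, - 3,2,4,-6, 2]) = [  -  6, - 6, - 5, - 5, - 3.66 ,-3.39, - 3, - 4/7,0,1/12, 1, 2,2,4  ,  5]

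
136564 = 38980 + 97584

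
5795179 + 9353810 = 15148989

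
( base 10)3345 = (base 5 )101340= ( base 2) 110100010001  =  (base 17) B9D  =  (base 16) d11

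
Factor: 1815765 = 3^1 * 5^1*7^1 * 17293^1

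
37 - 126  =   - 89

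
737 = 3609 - 2872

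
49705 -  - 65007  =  114712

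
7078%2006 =1060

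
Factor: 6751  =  43^1*157^1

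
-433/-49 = 8+41/49  =  8.84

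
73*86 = 6278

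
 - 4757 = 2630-7387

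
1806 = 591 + 1215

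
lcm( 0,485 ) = 0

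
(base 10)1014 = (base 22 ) 222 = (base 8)1766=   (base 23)1L2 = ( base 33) uo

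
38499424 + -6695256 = 31804168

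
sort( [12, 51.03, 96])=[ 12,51.03, 96 ] 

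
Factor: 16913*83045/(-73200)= - 280908017/14640= - 2^ (- 4)*3^( - 1)*5^(  -  1)*  13^1  *17^1*61^( - 1) * 977^1*1301^1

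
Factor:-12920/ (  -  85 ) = 2^3*19^1= 152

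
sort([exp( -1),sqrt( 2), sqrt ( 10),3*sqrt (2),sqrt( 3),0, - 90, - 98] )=[ - 98,- 90, 0,exp( - 1 ),sqrt( 2),sqrt( 3),sqrt( 10),3*sqrt( 2)]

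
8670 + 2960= 11630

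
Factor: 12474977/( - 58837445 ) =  - 5^( - 1 )  *  569^( - 1 )*20681^( - 1)*12474977^1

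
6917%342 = 77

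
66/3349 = 66/3349 = 0.02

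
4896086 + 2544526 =7440612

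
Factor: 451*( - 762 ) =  - 343662 = -2^1*3^1*11^1*41^1*127^1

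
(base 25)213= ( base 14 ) 674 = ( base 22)2e2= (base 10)1278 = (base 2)10011111110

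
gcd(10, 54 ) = 2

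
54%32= 22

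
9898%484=218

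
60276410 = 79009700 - 18733290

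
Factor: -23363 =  - 61^1 * 383^1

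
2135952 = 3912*546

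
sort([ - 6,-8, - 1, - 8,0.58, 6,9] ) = [- 8, - 8,-6,-1,0.58, 6, 9 ]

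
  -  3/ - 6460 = 3/6460 = 0.00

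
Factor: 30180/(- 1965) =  - 2012/131 = - 2^2*131^ ( - 1)*503^1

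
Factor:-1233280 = -2^7*5^1 * 41^1*47^1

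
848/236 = 3 + 35/59 = 3.59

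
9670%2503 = 2161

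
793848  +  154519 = 948367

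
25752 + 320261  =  346013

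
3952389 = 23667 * 167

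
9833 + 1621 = 11454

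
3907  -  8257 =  - 4350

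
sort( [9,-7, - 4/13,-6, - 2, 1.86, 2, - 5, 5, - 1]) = [ - 7, -6,  -  5, - 2, - 1,- 4/13,1.86,2, 5, 9] 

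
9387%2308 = 155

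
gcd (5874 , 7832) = 1958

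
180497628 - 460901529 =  - 280403901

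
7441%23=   12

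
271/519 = 271/519 = 0.52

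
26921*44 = 1184524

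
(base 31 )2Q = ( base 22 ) 40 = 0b1011000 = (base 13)6a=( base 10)88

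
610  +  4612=5222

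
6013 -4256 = 1757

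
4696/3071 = 4696/3071 = 1.53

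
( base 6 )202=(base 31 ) 2C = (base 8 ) 112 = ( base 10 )74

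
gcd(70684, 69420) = 4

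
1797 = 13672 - 11875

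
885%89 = 84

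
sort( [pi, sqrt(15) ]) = [pi, sqrt (15)] 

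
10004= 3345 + 6659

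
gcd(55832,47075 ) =7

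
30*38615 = 1158450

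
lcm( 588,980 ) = 2940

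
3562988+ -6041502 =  - 2478514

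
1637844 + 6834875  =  8472719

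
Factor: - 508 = -2^2*127^1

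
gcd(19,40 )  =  1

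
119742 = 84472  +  35270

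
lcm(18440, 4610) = 18440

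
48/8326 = 24/4163 = 0.01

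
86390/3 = 86390/3 = 28796.67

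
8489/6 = 8489/6 = 1414.83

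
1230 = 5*246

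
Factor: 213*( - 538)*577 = - 2^1*3^1*71^1*269^1*577^1 = - 66120738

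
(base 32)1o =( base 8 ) 70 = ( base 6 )132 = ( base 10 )56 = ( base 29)1R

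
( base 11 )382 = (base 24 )IL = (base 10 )453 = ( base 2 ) 111000101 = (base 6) 2033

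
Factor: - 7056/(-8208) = 49/57 =3^(-1)*7^2*19^ ( - 1 ) 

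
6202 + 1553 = 7755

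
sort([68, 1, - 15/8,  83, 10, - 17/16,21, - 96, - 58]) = [ - 96,-58, - 15/8, - 17/16 , 1,  10,21,68,  83 ]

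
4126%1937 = 252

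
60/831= 20/277 = 0.07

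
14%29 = 14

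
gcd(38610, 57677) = 1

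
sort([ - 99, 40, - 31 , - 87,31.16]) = [ - 99, - 87, -31, 31.16,  40]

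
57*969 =55233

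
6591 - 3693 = 2898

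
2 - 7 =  - 5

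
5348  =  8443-3095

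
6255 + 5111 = 11366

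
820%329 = 162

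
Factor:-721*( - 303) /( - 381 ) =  - 7^1*101^1*103^1*127^( - 1)  =  -72821/127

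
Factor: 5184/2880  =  9/5 = 3^2*5^( -1 )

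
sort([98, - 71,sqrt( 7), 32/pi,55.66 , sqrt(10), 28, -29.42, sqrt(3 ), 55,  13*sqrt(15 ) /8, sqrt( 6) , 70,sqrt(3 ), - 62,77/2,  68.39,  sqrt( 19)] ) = [ - 71, - 62, - 29.42,sqrt(  3 ),sqrt(3) , sqrt (6), sqrt(7 ) , sqrt(10) , sqrt(19),13*sqrt(15) /8 , 32/pi, 28, 77/2,55,55.66, 68.39,70,98 ]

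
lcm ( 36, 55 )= 1980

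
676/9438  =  26/363= 0.07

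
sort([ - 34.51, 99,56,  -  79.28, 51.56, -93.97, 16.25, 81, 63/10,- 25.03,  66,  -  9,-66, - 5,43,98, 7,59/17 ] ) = [ - 93.97,-79.28, - 66,-34.51,-25.03, - 9, - 5, 59/17, 63/10,7, 16.25, 43 , 51.56,56,66, 81, 98,99]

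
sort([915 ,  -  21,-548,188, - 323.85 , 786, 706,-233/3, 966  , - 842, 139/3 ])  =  [ - 842, - 548,- 323.85, - 233/3 ,-21,  139/3,188, 706,786,915,966 ] 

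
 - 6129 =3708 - 9837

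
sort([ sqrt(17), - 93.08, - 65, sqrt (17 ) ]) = [-93.08,  -  65,sqrt(17 ),sqrt( 17) ]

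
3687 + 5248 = 8935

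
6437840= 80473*80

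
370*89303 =33042110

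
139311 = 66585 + 72726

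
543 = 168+375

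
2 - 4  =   - 2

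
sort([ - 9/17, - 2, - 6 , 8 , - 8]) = [ - 8, - 6, - 2, - 9/17 , 8]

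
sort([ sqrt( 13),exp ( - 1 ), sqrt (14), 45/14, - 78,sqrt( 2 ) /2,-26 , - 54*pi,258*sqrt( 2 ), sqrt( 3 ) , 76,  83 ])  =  [ - 54*pi , - 78, - 26, exp( - 1), sqrt( 2 )/2,  sqrt( 3 ),45/14,sqrt ( 13) , sqrt( 14 ), 76,83,  258*sqrt ( 2)]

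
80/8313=80/8313= 0.01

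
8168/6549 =1 + 1619/6549 = 1.25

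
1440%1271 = 169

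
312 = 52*6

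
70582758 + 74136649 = 144719407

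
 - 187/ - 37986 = 187/37986 =0.00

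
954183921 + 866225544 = 1820409465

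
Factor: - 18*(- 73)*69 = 90666 = 2^1*3^3 * 23^1*73^1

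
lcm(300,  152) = 11400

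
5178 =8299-3121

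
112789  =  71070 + 41719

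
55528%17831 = 2035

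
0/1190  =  0 = 0.00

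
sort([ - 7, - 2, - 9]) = [ - 9, - 7, - 2]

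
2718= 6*453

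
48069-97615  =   - 49546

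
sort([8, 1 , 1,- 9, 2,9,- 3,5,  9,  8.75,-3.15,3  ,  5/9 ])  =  [-9, - 3.15, - 3,5/9,1,1,2,3, 5,8,8.75, 9, 9] 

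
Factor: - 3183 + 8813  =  5630 = 2^1*5^1*563^1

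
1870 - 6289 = -4419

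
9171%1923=1479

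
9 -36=  -  27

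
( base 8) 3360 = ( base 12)1040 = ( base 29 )237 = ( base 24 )320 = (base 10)1776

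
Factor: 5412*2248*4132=50270639232 = 2^7*3^1*11^1*41^1*281^1*1033^1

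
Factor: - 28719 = - 3^2*3191^1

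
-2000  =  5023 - 7023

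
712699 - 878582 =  - 165883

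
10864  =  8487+2377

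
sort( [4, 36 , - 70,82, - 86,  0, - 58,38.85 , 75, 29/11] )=[ - 86, - 70,  -  58, 0,29/11,4,36, 38.85, 75,  82 ] 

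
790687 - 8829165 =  - 8038478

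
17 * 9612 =163404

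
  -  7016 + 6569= - 447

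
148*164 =24272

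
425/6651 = 425/6651=0.06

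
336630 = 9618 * 35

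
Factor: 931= 7^2 *19^1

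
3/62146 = 3/62146= 0.00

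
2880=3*960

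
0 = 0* 889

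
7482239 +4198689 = 11680928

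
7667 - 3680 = 3987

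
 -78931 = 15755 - 94686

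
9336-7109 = 2227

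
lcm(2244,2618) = 15708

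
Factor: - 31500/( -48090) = 2^1*3^1 * 5^2* 229^(  -  1) = 150/229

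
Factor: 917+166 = 3^1 * 19^2  =  1083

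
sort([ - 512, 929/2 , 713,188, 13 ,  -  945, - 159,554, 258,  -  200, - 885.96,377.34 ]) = [ - 945,  -  885.96, - 512, - 200, - 159,13,188,258,377.34,929/2, 554,713]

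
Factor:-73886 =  -2^1*36943^1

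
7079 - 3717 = 3362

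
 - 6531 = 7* ( - 933 )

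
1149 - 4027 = - 2878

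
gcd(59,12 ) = 1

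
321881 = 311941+9940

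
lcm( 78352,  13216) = 1096928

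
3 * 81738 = 245214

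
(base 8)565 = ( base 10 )373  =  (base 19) 10c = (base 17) 14G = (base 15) 19D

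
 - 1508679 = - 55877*27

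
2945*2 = 5890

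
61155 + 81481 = 142636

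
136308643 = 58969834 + 77338809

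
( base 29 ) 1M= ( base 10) 51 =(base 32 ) 1j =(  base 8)63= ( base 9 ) 56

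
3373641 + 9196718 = 12570359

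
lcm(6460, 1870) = 71060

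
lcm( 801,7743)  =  23229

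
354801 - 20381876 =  - 20027075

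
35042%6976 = 162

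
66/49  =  1+ 17/49 = 1.35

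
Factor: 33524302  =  2^1*7^1*53^1 * 45181^1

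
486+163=649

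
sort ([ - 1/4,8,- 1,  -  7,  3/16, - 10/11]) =[-7, - 1, - 10/11, - 1/4,3/16,8 ] 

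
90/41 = 90/41 = 2.20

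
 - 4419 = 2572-6991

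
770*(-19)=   -  14630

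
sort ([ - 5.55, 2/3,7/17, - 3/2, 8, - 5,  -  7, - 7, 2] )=[ - 7,  -  7 , - 5.55, - 5, -3/2,7/17, 2/3,2,8 ]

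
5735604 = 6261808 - 526204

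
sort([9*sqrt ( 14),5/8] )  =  [ 5/8,9*sqrt( 14 )] 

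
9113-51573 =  - 42460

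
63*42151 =2655513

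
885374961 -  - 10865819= 896240780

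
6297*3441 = 21667977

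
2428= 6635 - 4207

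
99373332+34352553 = 133725885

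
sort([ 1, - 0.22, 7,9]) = [ - 0.22, 1, 7,9]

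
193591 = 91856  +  101735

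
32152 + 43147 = 75299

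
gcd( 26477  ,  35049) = 1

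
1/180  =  1/180 = 0.01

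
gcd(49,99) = 1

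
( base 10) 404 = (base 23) hd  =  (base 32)CK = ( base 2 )110010100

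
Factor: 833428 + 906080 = 1739508 = 2^2 * 3^1*17^1 * 8527^1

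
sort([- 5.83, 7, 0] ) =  [ - 5.83, 0,7]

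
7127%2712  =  1703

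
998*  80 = 79840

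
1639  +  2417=4056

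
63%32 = 31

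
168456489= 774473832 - 606017343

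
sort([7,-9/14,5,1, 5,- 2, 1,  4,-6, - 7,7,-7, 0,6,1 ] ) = [-7,  -  7,-6,-2 ,- 9/14,0,1,1, 1,4,5,5, 6,7, 7 ] 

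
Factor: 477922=2^1*197^1*1213^1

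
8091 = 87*93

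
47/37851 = 47/37851 = 0.00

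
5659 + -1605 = 4054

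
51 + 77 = 128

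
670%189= 103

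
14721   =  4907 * 3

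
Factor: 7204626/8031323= 2^1 * 3^4*11^1*13^1  *311^1*8031323^( - 1)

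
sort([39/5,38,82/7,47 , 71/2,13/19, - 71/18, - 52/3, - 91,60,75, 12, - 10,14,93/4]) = [ - 91, - 52/3, - 10, - 71/18,13/19,39/5,82/7,12 , 14,93/4,  71/2,38, 47, 60, 75]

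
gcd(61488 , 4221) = 63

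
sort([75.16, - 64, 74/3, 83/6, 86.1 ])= [ - 64, 83/6, 74/3, 75.16, 86.1]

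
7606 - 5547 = 2059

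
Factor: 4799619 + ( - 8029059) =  - 3229440 = - 2^8*3^1*5^1*29^2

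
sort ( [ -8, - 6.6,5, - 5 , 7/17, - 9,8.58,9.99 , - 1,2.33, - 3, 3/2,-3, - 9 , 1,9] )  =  [ - 9, - 9 ,- 8, - 6.6, - 5, -3, - 3, - 1, 7/17, 1, 3/2, 2.33 , 5,8.58,9 , 9.99]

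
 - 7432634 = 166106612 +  - 173539246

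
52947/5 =10589 + 2/5 = 10589.40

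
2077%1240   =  837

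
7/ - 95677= - 7/95677 =- 0.00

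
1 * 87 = 87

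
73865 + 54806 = 128671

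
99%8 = 3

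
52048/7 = 52048/7 = 7435.43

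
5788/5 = 1157 + 3/5 = 1157.60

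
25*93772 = 2344300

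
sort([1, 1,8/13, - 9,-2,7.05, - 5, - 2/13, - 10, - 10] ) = [ - 10,-10, - 9, - 5, - 2,-2/13, 8/13,  1,  1, 7.05]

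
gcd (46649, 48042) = 1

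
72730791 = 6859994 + 65870797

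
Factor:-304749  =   - 3^3*11287^1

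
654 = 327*2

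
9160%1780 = 260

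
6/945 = 2/315 = 0.01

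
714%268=178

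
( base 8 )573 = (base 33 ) bg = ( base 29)D2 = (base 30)CJ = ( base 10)379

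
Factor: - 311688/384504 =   -  351/433 = -3^3*13^1* 433^( - 1 )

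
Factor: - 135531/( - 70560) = 2^(-5) *5^( - 1 )*7^( - 2 )*11^1*37^2 = 15059/7840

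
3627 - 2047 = 1580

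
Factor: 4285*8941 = 5^1*857^1*8941^1 = 38312185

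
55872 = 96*582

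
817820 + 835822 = 1653642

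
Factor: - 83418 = -2^1*3^1*13903^1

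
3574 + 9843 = 13417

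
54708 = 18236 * 3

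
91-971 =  - 880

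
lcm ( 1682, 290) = 8410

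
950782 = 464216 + 486566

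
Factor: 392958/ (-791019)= - 2^1*19^1*383^1*29297^( - 1) = - 14554/29297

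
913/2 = 913/2 = 456.50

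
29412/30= 980+2/5 = 980.40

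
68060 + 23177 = 91237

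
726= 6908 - 6182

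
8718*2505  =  21838590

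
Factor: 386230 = 2^1*5^1*13^1 * 2971^1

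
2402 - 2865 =  -  463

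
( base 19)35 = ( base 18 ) 38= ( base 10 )62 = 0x3E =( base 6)142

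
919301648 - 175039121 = 744262527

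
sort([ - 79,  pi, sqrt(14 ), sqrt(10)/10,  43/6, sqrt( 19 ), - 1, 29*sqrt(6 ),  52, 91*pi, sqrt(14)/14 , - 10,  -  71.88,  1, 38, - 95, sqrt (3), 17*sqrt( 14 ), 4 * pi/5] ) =[ - 95, - 79, - 71.88,-10 , - 1,sqrt (14 ) /14,sqrt(10)/10, 1, sqrt(3), 4 * pi/5,pi, sqrt( 14), sqrt(19), 43/6, 38, 52,  17*sqrt( 14 ),29*sqrt(6), 91*pi]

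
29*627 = 18183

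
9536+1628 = 11164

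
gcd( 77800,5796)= 4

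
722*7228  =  5218616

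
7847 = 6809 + 1038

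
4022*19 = 76418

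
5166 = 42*123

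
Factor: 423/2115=1/5 = 5^( - 1)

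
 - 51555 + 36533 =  - 15022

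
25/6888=25/6888=0.00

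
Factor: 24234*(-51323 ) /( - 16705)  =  1243761582/16705  =  2^1*3^1*5^ (-1) *7^1*13^( - 1)*17^1*257^(- 1 )*577^1* 3019^1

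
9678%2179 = 962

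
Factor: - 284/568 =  - 2^( - 1) =-1/2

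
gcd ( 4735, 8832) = 1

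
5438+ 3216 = 8654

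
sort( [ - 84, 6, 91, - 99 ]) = [-99, - 84,6,91]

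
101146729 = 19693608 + 81453121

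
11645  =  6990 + 4655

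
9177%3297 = 2583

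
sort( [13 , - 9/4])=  [ - 9/4, 13]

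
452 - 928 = - 476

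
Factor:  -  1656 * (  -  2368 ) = 3921408 = 2^9 * 3^2*23^1*37^1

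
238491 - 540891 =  - 302400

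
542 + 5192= 5734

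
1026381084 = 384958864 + 641422220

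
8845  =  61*145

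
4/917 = 4/917 = 0.00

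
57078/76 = 751 + 1/38 = 751.03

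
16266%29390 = 16266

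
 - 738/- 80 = 369/40 = 9.22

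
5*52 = 260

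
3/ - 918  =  -1 + 305/306= -0.00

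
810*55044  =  44585640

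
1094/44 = 547/22 = 24.86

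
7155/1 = 7155 = 7155.00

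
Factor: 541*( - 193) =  - 104413 = - 193^1* 541^1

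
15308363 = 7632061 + 7676302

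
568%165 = 73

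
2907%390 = 177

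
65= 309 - 244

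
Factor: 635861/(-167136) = -2^(-5)*3^ ( - 1 )*151^1 *1741^( - 1)*4211^1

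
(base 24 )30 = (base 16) 48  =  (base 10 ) 72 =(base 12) 60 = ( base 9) 80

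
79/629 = 79/629=0.13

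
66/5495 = 66/5495 = 0.01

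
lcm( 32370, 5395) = 32370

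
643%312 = 19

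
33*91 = 3003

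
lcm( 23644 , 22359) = 2057028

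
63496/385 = 164 + 356/385 =164.92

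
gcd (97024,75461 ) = 1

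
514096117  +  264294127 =778390244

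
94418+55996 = 150414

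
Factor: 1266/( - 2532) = -2^( - 1) =- 1/2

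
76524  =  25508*3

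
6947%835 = 267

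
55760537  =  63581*877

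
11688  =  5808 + 5880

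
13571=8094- - 5477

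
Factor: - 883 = - 883^1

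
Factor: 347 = 347^1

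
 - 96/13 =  - 96/13 = -7.38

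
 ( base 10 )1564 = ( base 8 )3034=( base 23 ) 2M0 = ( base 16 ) 61C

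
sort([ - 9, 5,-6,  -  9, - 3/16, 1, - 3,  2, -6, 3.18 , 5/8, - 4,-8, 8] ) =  [ - 9, -9 ,  -  8, - 6,  -  6,  -  4,  -  3, - 3/16,5/8, 1, 2,3.18, 5,8]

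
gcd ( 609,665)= 7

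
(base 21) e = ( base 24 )E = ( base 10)14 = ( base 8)16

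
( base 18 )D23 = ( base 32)44r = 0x109b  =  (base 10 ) 4251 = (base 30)4LL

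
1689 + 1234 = 2923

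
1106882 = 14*79063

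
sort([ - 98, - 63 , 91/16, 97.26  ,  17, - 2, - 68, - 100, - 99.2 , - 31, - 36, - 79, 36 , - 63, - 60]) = [ - 100, - 99.2,-98, - 79, - 68,-63, - 63, - 60, - 36, - 31, - 2,91/16, 17, 36, 97.26]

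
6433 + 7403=13836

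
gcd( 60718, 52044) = 8674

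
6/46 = 3/23 = 0.13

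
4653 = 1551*3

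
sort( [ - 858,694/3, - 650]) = [ -858, - 650 , 694/3]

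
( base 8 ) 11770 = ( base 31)59S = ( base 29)628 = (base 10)5112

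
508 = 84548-84040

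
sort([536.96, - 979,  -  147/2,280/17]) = [-979, - 147/2,280/17,536.96]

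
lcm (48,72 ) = 144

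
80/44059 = 80/44059 =0.00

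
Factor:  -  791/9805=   -  5^( - 1 )*7^1*37^ ( - 1 )*53^( - 1)*  113^1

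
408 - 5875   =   - 5467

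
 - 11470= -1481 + -9989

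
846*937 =792702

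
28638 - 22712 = 5926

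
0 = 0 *11755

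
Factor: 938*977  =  2^1 * 7^1*67^1*977^1= 916426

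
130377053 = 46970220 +83406833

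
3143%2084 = 1059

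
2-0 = 2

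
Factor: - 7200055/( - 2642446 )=2^ (- 1) * 5^1*17^ ( -1)*77719^( - 1) * 1440011^1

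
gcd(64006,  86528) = 2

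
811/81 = 10 + 1/81 = 10.01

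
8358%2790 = 2778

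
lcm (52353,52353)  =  52353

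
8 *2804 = 22432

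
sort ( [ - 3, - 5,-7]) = [ - 7 , - 5, - 3]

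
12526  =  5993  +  6533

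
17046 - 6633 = 10413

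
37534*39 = 1463826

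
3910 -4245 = - 335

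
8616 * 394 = 3394704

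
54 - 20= 34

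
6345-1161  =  5184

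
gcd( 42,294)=42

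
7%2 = 1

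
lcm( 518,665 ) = 49210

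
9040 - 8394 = 646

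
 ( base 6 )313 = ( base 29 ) 41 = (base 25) 4h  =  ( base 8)165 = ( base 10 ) 117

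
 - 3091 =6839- 9930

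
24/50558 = 12/25279 = 0.00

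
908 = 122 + 786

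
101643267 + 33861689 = 135504956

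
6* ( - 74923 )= - 449538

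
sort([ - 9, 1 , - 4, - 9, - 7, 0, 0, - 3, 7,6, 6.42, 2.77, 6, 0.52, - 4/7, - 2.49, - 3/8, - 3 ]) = [ - 9,-9, - 7,-4, - 3, - 3,-2.49, - 4/7, - 3/8, 0,0, 0.52, 1,2.77, 6,6,6.42, 7 ] 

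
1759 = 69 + 1690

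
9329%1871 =1845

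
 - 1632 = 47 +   -  1679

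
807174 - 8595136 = -7787962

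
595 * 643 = 382585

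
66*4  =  264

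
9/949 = 9/949 = 0.01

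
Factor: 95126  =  2^1 * 47563^1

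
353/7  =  50 + 3/7 = 50.43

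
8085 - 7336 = 749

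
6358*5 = 31790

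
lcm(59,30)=1770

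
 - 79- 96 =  - 175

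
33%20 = 13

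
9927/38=9927/38  =  261.24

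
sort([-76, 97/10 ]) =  [ - 76,97/10]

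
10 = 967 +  -957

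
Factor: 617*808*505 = 2^3 * 5^1*101^2*617^1= 251760680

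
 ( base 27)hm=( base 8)741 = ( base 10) 481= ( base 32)F1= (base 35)DQ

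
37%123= 37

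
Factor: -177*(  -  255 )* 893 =40305555 = 3^2*5^1 * 17^1*19^1*47^1 * 59^1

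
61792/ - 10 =-6180 + 4/5=- 6179.20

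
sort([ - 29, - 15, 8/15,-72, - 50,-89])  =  [  -  89, - 72, - 50 ,- 29,-15,8/15 ]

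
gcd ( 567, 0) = 567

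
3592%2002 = 1590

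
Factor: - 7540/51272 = - 2^ ( - 1)*5^1*17^(-1 ) = - 5/34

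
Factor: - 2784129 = - 3^1*928043^1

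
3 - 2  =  1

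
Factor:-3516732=  -  2^2*3^2*97687^1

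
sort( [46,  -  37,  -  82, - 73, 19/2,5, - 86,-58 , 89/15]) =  [ - 86,  -  82,  -  73, - 58,-37,5,89/15, 19/2,46]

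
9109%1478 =241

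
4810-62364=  - 57554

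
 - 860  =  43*( - 20 )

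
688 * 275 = 189200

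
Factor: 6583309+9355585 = 2^1*17^1*571^1*821^1 = 15938894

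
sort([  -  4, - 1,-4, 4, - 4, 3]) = [-4, - 4, - 4,-1,  3, 4]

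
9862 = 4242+5620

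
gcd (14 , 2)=2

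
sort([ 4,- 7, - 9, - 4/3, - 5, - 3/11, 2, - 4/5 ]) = [-9, -7, - 5, - 4/3,-4/5,-3/11, 2, 4 ]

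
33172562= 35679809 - 2507247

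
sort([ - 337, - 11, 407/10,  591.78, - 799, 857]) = [  -  799, - 337, - 11 , 407/10,591.78, 857 ]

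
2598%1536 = 1062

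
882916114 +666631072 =1549547186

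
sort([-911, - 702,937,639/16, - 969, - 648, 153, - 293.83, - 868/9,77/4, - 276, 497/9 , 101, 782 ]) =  [ - 969,- 911, - 702,-648 ,  -  293.83, - 276, - 868/9,  77/4, 639/16, 497/9,101,  153, 782, 937 ] 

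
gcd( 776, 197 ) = 1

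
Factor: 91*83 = 7553 = 7^1*13^1*83^1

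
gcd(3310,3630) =10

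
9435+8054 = 17489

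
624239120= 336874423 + 287364697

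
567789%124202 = 70981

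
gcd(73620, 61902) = 18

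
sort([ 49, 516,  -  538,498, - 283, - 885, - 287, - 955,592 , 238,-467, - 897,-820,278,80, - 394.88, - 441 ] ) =[-955 ,  -  897, - 885,  -  820, - 538,  -  467, - 441 ,  -  394.88, -287,-283,49 , 80, 238, 278,498,516, 592]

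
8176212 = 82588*99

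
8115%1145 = 100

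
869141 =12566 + 856575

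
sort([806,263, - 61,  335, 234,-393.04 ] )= [  -  393.04, - 61, 234,263,  335 , 806]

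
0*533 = 0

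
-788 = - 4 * 197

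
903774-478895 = 424879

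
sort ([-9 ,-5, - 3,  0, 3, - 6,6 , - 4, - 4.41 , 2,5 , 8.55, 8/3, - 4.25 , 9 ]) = [  -  9, - 6 , - 5, - 4.41 , - 4.25,-4, - 3,  0, 2, 8/3, 3 , 5,  6,  8.55,9]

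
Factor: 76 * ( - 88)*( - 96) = 2^10*3^1*11^1*19^1 = 642048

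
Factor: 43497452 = 2^2*10874363^1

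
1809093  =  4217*429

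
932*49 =45668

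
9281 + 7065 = 16346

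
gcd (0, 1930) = 1930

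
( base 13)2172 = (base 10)4656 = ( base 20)bcg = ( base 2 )1001000110000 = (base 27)6AC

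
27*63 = 1701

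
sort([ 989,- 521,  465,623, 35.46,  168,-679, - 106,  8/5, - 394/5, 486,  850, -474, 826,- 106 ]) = [  -  679, - 521,  -  474 ,- 106,- 106, - 394/5 , 8/5,35.46, 168, 465, 486,623,826, 850, 989]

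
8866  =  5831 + 3035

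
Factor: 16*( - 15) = -240 = - 2^4*3^1*5^1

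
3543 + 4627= 8170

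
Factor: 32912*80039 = 2^4 * 11^2 * 17^1 * 80039^1 = 2634243568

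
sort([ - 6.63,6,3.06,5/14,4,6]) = [-6.63, 5/14 , 3.06,4,6,6]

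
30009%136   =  89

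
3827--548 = 4375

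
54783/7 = 7826 + 1/7 = 7826.14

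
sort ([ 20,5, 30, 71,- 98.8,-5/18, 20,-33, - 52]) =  [ - 98.8, - 52,-33, - 5/18, 5, 20,  20, 30, 71] 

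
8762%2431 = 1469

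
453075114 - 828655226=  - 375580112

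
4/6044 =1/1511  =  0.00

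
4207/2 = 2103 + 1/2 = 2103.50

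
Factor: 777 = 3^1 *7^1*37^1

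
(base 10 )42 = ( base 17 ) 28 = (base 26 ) 1G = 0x2a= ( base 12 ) 36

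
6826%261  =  40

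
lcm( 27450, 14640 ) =219600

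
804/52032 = 67/4336  =  0.02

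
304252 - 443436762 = - 443132510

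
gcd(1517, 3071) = 37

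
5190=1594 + 3596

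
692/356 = 1  +  84/89 = 1.94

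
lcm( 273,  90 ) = 8190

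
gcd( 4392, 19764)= 2196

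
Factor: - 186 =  - 2^1* 3^1 *31^1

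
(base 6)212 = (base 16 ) 50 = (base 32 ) 2G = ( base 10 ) 80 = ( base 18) 48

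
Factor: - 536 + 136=-400 = - 2^4 * 5^2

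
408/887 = 408/887 = 0.46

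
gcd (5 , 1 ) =1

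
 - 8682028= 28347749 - 37029777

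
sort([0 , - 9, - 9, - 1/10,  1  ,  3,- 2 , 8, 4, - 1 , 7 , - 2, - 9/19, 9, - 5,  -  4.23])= [ - 9, - 9, - 5 , - 4.23, - 2, - 2,-1, - 9/19,  -  1/10, 0,1, 3, 4,  7, 8,  9] 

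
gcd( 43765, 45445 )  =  5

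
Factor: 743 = 743^1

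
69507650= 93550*743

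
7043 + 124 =7167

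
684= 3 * 228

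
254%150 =104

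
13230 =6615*2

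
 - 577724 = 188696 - 766420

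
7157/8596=7157/8596 =0.83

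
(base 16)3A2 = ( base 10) 930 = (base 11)776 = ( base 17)33C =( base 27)17c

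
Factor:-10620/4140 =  - 23^( - 1)*59^1 = - 59/23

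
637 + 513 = 1150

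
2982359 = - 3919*( - 761 )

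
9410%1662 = 1100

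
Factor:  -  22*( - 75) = 2^1*3^1*5^2*11^1 = 1650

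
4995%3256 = 1739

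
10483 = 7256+3227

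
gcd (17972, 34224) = 4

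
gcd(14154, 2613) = 3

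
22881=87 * 263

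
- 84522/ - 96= 14087/16 = 880.44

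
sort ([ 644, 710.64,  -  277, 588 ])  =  [ - 277,588,644,710.64] 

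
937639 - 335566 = 602073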